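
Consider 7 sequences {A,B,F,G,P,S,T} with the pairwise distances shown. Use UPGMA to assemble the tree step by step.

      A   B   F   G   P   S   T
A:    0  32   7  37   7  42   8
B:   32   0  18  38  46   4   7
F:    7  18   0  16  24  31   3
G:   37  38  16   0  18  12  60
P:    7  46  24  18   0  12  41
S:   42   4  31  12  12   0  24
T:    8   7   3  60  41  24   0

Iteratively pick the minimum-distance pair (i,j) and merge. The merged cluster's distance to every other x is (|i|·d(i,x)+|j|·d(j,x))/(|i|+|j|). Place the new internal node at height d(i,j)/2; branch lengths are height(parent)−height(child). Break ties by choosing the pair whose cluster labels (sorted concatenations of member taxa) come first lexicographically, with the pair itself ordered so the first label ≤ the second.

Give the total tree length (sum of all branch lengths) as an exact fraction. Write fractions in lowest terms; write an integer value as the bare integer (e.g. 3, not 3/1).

697/12

step 1: merge (F,T) at d=3; branch lengths F→3/2, T→3/2; new cluster FT
  updated: d(A,FT)=15/2, d(B,FT)=25/2, d(FT,G)=38, d(FT,P)=65/2, d(FT,S)=55/2
step 2: merge (B,S) at d=4; branch lengths B→2, S→2; new cluster BS
  updated: d(A,BS)=37, d(BS,FT)=20, d(BS,G)=25, d(BS,P)=29
step 3: merge (A,P) at d=7; branch lengths A→7/2, P→7/2; new cluster AP
  updated: d(AP,BS)=33, d(AP,FT)=20, d(AP,G)=55/2
step 4: merge (AP,FT) at d=20; branch lengths AP→13/2, FT→17/2; new cluster AFPT
  updated: d(AFPT,BS)=53/2, d(AFPT,G)=131/4
step 5: merge (BS,G) at d=25; branch lengths BS→21/2, G→25/2; new cluster BGS
  updated: d(AFPT,BGS)=343/12
step 6: merge (AFPT,BGS) at d=343/12; branch lengths AFPT→103/24, BGS→43/24; new cluster ABFGPST
final tree: (((A:7/2,P:7/2):13/2,(F:3/2,T:3/2):17/2):103/24,((B:2,S:2):21/2,G:25/2):43/24)
total length: 697/12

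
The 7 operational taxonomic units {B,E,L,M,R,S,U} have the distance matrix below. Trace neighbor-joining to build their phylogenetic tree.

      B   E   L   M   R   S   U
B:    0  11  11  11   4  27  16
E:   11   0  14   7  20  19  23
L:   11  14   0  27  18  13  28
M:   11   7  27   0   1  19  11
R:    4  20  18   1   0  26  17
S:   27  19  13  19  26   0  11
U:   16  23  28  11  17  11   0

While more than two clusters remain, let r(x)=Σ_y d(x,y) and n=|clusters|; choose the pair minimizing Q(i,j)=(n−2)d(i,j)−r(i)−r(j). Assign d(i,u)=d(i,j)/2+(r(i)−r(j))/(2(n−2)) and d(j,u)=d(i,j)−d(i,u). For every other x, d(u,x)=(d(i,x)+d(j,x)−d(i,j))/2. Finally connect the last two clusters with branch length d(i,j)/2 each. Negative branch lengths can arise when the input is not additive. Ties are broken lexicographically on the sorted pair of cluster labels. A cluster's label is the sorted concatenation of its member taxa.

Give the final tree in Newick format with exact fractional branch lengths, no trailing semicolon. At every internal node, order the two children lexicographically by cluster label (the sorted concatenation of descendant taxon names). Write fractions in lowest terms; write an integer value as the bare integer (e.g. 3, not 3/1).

((((B:47/24,(M:1/16,R:15/16):121/24):89/32,E:183/32):49/32,L:247/32):233/64,(S:32/5,U:23/5):233/64)

1. join S+U (d=11, Q=-166) ⇒ SU; edges |S|=32/5, |U|=23/5
  updated: d(B,SU)=16, d(E,SU)=31/2, d(L,SU)=15, d(M,SU)=19/2, d(R,SU)=16
2. join M+R (d=1, Q=-221/2) ⇒ MR; edges |M|=1/16, |R|=15/16
  updated: d(B,MR)=7, d(E,MR)=13, d(L,MR)=22, d(MR,SU)=49/4
3. join B+MR (d=7, Q=-313/4) ⇒ BMR; edges |B|=47/24, |MR|=121/24
  updated: d(BMR,E)=17/2, d(BMR,L)=13, d(BMR,SU)=85/8
4. join BMR+E (d=17/2, Q=-425/8) ⇒ BEMR; edges |BMR|=89/32, |E|=183/32
  updated: d(BEMR,L)=37/4, d(BEMR,SU)=141/16
5. join BEMR+L (d=37/4, Q=-529/16) ⇒ BELMR; edges |BEMR|=49/32, |L|=247/32
  updated: d(BELMR,SU)=233/32
6. join BELMR+SU (d=233/32) ⇒ BELMRSU; edges |BELMR|=233/64, |SU|=233/64
final tree: ((((B:47/24,(M:1/16,R:15/16):121/24):89/32,E:183/32):49/32,L:247/32):233/64,(S:32/5,U:23/5):233/64)
total length: 1409/32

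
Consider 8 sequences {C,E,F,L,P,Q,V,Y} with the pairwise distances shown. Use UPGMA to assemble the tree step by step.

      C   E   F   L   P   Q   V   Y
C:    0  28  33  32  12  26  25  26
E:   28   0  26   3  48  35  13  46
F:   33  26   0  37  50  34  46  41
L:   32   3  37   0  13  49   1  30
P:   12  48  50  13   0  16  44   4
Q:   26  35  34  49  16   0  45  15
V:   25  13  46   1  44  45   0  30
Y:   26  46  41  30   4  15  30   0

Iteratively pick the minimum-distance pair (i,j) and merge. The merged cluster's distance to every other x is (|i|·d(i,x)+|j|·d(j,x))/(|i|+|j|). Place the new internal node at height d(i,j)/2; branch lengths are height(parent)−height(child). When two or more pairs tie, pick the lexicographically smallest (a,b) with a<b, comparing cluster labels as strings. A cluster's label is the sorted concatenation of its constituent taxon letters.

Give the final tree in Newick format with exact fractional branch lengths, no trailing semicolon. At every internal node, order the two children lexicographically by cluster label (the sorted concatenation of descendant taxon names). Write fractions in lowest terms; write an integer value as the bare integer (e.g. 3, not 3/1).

(((C:32/3,((P:2,Y:2):23/4,Q:31/4):35/12):169/24,(E:4,(L:1/2,V:1/2):7/2):329/24):229/168,F:267/14)

step 1: merge (L,V) at d=1; branch lengths L→1/2, V→1/2; new cluster LV
  updated: d(C,LV)=57/2, d(E,LV)=8, d(F,LV)=83/2, d(LV,P)=57/2, d(LV,Q)=47, d(LV,Y)=30
step 2: merge (P,Y) at d=4; branch lengths P→2, Y→2; new cluster PY
  updated: d(C,PY)=19, d(E,PY)=47, d(F,PY)=91/2, d(LV,PY)=117/4, d(PY,Q)=31/2
step 3: merge (E,LV) at d=8; branch lengths E→4, LV→7/2; new cluster ELV
  updated: d(C,ELV)=85/3, d(ELV,F)=109/3, d(ELV,PY)=211/6, d(ELV,Q)=43
step 4: merge (PY,Q) at d=31/2; branch lengths PY→23/4, Q→31/4; new cluster PQY
  updated: d(C,PQY)=64/3, d(ELV,PQY)=340/9, d(F,PQY)=125/3
step 5: merge (C,PQY) at d=64/3; branch lengths C→32/3, PQY→35/12; new cluster CPQY
  updated: d(CPQY,ELV)=425/12, d(CPQY,F)=79/2
step 6: merge (CPQY,ELV) at d=425/12; branch lengths CPQY→169/24, ELV→329/24; new cluster CELPQVY
  updated: d(CELPQVY,F)=267/7
step 7: merge (CELPQVY,F) at d=267/7; branch lengths CELPQVY→229/168, F→267/14; new cluster CEFLPQVY
final tree: (((C:32/3,((P:2,Y:2):23/4,Q:31/4):35/12):169/24,(E:4,(L:1/2,V:1/2):7/2):329/24):229/168,F:267/14)
total length: 4523/56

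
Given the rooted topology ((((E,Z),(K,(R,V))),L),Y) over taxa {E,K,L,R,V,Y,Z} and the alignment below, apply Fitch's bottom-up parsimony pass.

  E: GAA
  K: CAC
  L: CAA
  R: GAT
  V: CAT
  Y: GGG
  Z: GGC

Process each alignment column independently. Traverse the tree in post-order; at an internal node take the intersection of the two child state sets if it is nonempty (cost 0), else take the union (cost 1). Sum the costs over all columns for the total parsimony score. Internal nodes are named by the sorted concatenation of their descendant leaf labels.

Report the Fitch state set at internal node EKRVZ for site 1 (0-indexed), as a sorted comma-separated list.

[col 0] EZ: children E:{G}, Z:{G} ∩→ {G}; cost 0
[col 0] RV: children R:{G}, V:{C} ∪→ {C,G}; cost 1
[col 0] KRV: children K:{C}, RV:{C,G} ∩→ {C}; cost 0
[col 0] EKRVZ: children EZ:{G}, KRV:{C} ∪→ {C,G}; cost 1
[col 0] EKLRVZ: children EKRVZ:{C,G}, L:{C} ∩→ {C}; cost 0
[col 0] EKLRVYZ: children EKLRVZ:{C}, Y:{G} ∪→ {C,G}; cost 1
[col 1] EZ: children E:{A}, Z:{G} ∪→ {A,G}; cost 1
[col 1] RV: children R:{A}, V:{A} ∩→ {A}; cost 0
[col 1] KRV: children K:{A}, RV:{A} ∩→ {A}; cost 0
[col 1] EKRVZ: children EZ:{A,G}, KRV:{A} ∩→ {A}; cost 0
[col 1] EKLRVZ: children EKRVZ:{A}, L:{A} ∩→ {A}; cost 0
[col 1] EKLRVYZ: children EKLRVZ:{A}, Y:{G} ∪→ {A,G}; cost 1
[col 2] EZ: children E:{A}, Z:{C} ∪→ {A,C}; cost 1
[col 2] RV: children R:{T}, V:{T} ∩→ {T}; cost 0
[col 2] KRV: children K:{C}, RV:{T} ∪→ {C,T}; cost 1
[col 2] EKRVZ: children EZ:{A,C}, KRV:{C,T} ∩→ {C}; cost 0
[col 2] EKLRVZ: children EKRVZ:{C}, L:{A} ∪→ {A,C}; cost 1
[col 2] EKLRVYZ: children EKLRVZ:{A,C}, Y:{G} ∪→ {A,C,G}; cost 1
per-site changes: [3, 2, 4]; total = 9

A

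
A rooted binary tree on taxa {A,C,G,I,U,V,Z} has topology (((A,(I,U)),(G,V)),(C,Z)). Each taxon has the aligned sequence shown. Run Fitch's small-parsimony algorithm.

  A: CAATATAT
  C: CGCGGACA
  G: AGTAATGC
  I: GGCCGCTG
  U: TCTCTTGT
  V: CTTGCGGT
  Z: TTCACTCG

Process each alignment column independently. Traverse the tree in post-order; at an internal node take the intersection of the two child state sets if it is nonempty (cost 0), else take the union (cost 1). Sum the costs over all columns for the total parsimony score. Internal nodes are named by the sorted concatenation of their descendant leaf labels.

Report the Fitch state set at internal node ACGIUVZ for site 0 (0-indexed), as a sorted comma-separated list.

C

IU@0: {G} ∪ {T} = {G,T} (union, +1)
AIU@0: {C} ∪ {G,T} = {C,G,T} (union, +1)
GV@0: {A} ∪ {C} = {A,C} (union, +1)
AGIUV@0: {C,G,T} ∩ {A,C} = {C} (intersection, +0)
CZ@0: {C} ∪ {T} = {C,T} (union, +1)
ACGIUVZ@0: {C} ∩ {C,T} = {C} (intersection, +0)
IU@1: {G} ∪ {C} = {C,G} (union, +1)
AIU@1: {A} ∪ {C,G} = {A,C,G} (union, +1)
GV@1: {G} ∪ {T} = {G,T} (union, +1)
AGIUV@1: {A,C,G} ∩ {G,T} = {G} (intersection, +0)
CZ@1: {G} ∪ {T} = {G,T} (union, +1)
ACGIUVZ@1: {G} ∩ {G,T} = {G} (intersection, +0)
IU@2: {C} ∪ {T} = {C,T} (union, +1)
AIU@2: {A} ∪ {C,T} = {A,C,T} (union, +1)
GV@2: {T} ∩ {T} = {T} (intersection, +0)
AGIUV@2: {A,C,T} ∩ {T} = {T} (intersection, +0)
CZ@2: {C} ∩ {C} = {C} (intersection, +0)
ACGIUVZ@2: {T} ∪ {C} = {C,T} (union, +1)
IU@3: {C} ∩ {C} = {C} (intersection, +0)
AIU@3: {T} ∪ {C} = {C,T} (union, +1)
GV@3: {A} ∪ {G} = {A,G} (union, +1)
AGIUV@3: {C,T} ∪ {A,G} = {A,C,G,T} (union, +1)
CZ@3: {G} ∪ {A} = {A,G} (union, +1)
ACGIUVZ@3: {A,C,G,T} ∩ {A,G} = {A,G} (intersection, +0)
IU@4: {G} ∪ {T} = {G,T} (union, +1)
AIU@4: {A} ∪ {G,T} = {A,G,T} (union, +1)
GV@4: {A} ∪ {C} = {A,C} (union, +1)
AGIUV@4: {A,G,T} ∩ {A,C} = {A} (intersection, +0)
CZ@4: {G} ∪ {C} = {C,G} (union, +1)
ACGIUVZ@4: {A} ∪ {C,G} = {A,C,G} (union, +1)
IU@5: {C} ∪ {T} = {C,T} (union, +1)
AIU@5: {T} ∩ {C,T} = {T} (intersection, +0)
GV@5: {T} ∪ {G} = {G,T} (union, +1)
AGIUV@5: {T} ∩ {G,T} = {T} (intersection, +0)
CZ@5: {A} ∪ {T} = {A,T} (union, +1)
ACGIUVZ@5: {T} ∩ {A,T} = {T} (intersection, +0)
IU@6: {T} ∪ {G} = {G,T} (union, +1)
AIU@6: {A} ∪ {G,T} = {A,G,T} (union, +1)
GV@6: {G} ∩ {G} = {G} (intersection, +0)
AGIUV@6: {A,G,T} ∩ {G} = {G} (intersection, +0)
CZ@6: {C} ∩ {C} = {C} (intersection, +0)
ACGIUVZ@6: {G} ∪ {C} = {C,G} (union, +1)
IU@7: {G} ∪ {T} = {G,T} (union, +1)
AIU@7: {T} ∩ {G,T} = {T} (intersection, +0)
GV@7: {C} ∪ {T} = {C,T} (union, +1)
AGIUV@7: {T} ∩ {C,T} = {T} (intersection, +0)
CZ@7: {A} ∪ {G} = {A,G} (union, +1)
ACGIUVZ@7: {T} ∪ {A,G} = {A,G,T} (union, +1)
per-site changes: [4, 4, 3, 4, 5, 3, 3, 4]; total = 30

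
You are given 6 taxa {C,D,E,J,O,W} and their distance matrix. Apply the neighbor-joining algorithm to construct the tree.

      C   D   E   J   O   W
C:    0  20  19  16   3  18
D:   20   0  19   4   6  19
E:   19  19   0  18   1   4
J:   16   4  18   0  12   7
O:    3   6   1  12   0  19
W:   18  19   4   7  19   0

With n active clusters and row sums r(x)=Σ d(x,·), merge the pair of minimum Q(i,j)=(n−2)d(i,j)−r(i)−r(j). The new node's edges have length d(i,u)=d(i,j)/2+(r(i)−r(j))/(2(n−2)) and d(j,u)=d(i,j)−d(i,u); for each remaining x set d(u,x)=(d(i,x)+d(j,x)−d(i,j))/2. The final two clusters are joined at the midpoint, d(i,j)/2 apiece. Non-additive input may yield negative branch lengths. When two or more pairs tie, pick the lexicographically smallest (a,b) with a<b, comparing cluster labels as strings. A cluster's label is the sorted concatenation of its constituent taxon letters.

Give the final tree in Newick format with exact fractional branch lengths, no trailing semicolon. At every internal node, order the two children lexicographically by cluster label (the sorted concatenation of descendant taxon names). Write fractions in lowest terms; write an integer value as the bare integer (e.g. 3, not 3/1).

iteration 1: select E,W (d=4, Q=-112); attach at lengths (5/4, 11/4); label the merged cluster EW
  updated: d(C,EW)=33/2, d(D,EW)=17, d(EW,J)=21/2, d(EW,O)=8
iteration 2: select D,J (d=4, Q=-155/2); attach at lengths (11/4, 5/4); label the merged cluster DJ
  updated: d(C,DJ)=16, d(DJ,EW)=47/4, d(DJ,O)=7
iteration 3: select C,O (d=3, Q=-95/2); attach at lengths (47/8, -23/8); label the merged cluster CO
  updated: d(CO,DJ)=10, d(CO,EW)=43/4
iteration 4: select CO,DJ (d=10, Q=-65/2); attach at lengths (9/2, 11/2); label the merged cluster CDJO
  updated: d(CDJO,EW)=25/4
iteration 5: select CDJO,EW (d=25/4); attach at lengths (25/8, 25/8); label the merged cluster CDEJOW
final tree: (((C:47/8,O:-23/8):9/2,(D:11/4,J:5/4):11/2):25/8,(E:5/4,W:11/4):25/8)
total length: 109/4

(((C:47/8,O:-23/8):9/2,(D:11/4,J:5/4):11/2):25/8,(E:5/4,W:11/4):25/8)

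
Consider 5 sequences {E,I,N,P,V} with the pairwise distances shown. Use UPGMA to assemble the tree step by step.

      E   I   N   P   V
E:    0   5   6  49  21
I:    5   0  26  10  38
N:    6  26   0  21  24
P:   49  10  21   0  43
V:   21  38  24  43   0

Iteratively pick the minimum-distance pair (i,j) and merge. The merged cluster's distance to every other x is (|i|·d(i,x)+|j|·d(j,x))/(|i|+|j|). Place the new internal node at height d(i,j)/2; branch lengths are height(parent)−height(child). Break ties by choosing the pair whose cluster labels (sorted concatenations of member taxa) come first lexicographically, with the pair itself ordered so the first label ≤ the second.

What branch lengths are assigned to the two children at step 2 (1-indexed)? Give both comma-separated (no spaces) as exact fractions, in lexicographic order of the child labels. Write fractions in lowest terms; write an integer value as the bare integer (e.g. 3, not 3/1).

iteration 1: select E,I (d=5); attach at lengths (5/2, 5/2); label the merged cluster EI
  updated: d(EI,N)=16, d(EI,P)=59/2, d(EI,V)=59/2
iteration 2: select EI,N (d=16); attach at lengths (11/2, 8); label the merged cluster EIN
  updated: d(EIN,P)=80/3, d(EIN,V)=83/3
iteration 3: select EIN,P (d=80/3); attach at lengths (16/3, 40/3); label the merged cluster EINP
  updated: d(EINP,V)=63/2
iteration 4: select EINP,V (d=63/2); attach at lengths (29/12, 63/4); label the merged cluster EINPV
final tree: ((((E:5/2,I:5/2):11/2,N:8):16/3,P:40/3):29/12,V:63/4)
total length: 166/3

11/2,8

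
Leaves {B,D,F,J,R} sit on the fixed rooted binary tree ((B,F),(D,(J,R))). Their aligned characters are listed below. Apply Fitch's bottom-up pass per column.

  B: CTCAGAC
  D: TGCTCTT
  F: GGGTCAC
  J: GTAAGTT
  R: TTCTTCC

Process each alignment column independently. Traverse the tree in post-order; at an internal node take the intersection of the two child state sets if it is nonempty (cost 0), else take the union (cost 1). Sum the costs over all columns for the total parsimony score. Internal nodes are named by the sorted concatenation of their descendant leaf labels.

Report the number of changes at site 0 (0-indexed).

3

site 0, node BF: B={C} ∪ F={G} → {C,G} (+1)
site 0, node JR: J={G} ∪ R={T} → {G,T} (+1)
site 0, node DJR: D={T} ∩ JR={G,T} → {T} (+0)
site 0, node BDFJR: BF={C,G} ∪ DJR={T} → {C,G,T} (+1)
site 1, node BF: B={T} ∪ F={G} → {G,T} (+1)
site 1, node JR: J={T} ∩ R={T} → {T} (+0)
site 1, node DJR: D={G} ∪ JR={T} → {G,T} (+1)
site 1, node BDFJR: BF={G,T} ∩ DJR={G,T} → {G,T} (+0)
site 2, node BF: B={C} ∪ F={G} → {C,G} (+1)
site 2, node JR: J={A} ∪ R={C} → {A,C} (+1)
site 2, node DJR: D={C} ∩ JR={A,C} → {C} (+0)
site 2, node BDFJR: BF={C,G} ∩ DJR={C} → {C} (+0)
site 3, node BF: B={A} ∪ F={T} → {A,T} (+1)
site 3, node JR: J={A} ∪ R={T} → {A,T} (+1)
site 3, node DJR: D={T} ∩ JR={A,T} → {T} (+0)
site 3, node BDFJR: BF={A,T} ∩ DJR={T} → {T} (+0)
site 4, node BF: B={G} ∪ F={C} → {C,G} (+1)
site 4, node JR: J={G} ∪ R={T} → {G,T} (+1)
site 4, node DJR: D={C} ∪ JR={G,T} → {C,G,T} (+1)
site 4, node BDFJR: BF={C,G} ∩ DJR={C,G,T} → {C,G} (+0)
site 5, node BF: B={A} ∩ F={A} → {A} (+0)
site 5, node JR: J={T} ∪ R={C} → {C,T} (+1)
site 5, node DJR: D={T} ∩ JR={C,T} → {T} (+0)
site 5, node BDFJR: BF={A} ∪ DJR={T} → {A,T} (+1)
site 6, node BF: B={C} ∩ F={C} → {C} (+0)
site 6, node JR: J={T} ∪ R={C} → {C,T} (+1)
site 6, node DJR: D={T} ∩ JR={C,T} → {T} (+0)
site 6, node BDFJR: BF={C} ∪ DJR={T} → {C,T} (+1)
per-site changes: [3, 2, 2, 2, 3, 2, 2]; total = 16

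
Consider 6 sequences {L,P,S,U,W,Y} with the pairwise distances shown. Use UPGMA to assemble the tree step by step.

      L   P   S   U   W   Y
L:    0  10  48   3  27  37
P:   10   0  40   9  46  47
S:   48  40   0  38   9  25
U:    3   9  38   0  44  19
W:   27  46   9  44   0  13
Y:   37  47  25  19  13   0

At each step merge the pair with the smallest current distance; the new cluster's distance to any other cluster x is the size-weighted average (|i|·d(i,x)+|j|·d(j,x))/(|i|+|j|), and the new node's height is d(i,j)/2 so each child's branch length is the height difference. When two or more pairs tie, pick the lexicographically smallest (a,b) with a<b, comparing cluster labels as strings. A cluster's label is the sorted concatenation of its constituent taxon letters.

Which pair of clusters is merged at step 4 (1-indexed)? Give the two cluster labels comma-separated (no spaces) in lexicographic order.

1. join L+U (d=3) ⇒ LU; edges |L|=3/2, |U|=3/2
  updated: d(LU,P)=19/2, d(LU,S)=43, d(LU,W)=71/2, d(LU,Y)=28
2. join S+W (d=9) ⇒ SW; edges |S|=9/2, |W|=9/2
  updated: d(LU,SW)=157/4, d(P,SW)=43, d(SW,Y)=19
3. join LU+P (d=19/2) ⇒ LPU; edges |LU|=13/4, |P|=19/4
  updated: d(LPU,SW)=81/2, d(LPU,Y)=103/3
4. join SW+Y (d=19) ⇒ SWY; edges |SW|=5, |Y|=19/2
  updated: d(LPU,SWY)=346/9
5. join LPU+SWY (d=346/9) ⇒ LPSUWY; edges |LPU|=521/36, |SWY|=175/18
final tree: (((L:3/2,U:3/2):13/4,P:19/4):521/36,((S:9/2,W:9/2):5,Y:19/2):175/18)
total length: 2113/36

SW,Y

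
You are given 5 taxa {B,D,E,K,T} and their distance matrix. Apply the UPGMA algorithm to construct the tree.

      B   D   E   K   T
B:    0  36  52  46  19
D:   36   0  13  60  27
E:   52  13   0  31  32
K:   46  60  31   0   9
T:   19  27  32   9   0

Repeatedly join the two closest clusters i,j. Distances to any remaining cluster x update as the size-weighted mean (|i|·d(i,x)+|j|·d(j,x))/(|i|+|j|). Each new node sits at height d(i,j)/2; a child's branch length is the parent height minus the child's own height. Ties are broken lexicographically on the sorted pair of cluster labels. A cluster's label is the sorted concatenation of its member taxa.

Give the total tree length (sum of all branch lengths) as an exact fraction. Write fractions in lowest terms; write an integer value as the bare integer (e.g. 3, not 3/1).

step 1: merge (K,T) at d=9; branch lengths K→9/2, T→9/2; new cluster KT
  updated: d(B,KT)=65/2, d(D,KT)=87/2, d(E,KT)=63/2
step 2: merge (D,E) at d=13; branch lengths D→13/2, E→13/2; new cluster DE
  updated: d(B,DE)=44, d(DE,KT)=75/2
step 3: merge (B,KT) at d=65/2; branch lengths B→65/4, KT→47/4; new cluster BKT
  updated: d(BKT,DE)=119/3
step 4: merge (BKT,DE) at d=119/3; branch lengths BKT→43/12, DE→40/3; new cluster BDEKT
final tree: ((B:65/4,(K:9/2,T:9/2):47/4):43/12,(D:13/2,E:13/2):40/3)
total length: 803/12

803/12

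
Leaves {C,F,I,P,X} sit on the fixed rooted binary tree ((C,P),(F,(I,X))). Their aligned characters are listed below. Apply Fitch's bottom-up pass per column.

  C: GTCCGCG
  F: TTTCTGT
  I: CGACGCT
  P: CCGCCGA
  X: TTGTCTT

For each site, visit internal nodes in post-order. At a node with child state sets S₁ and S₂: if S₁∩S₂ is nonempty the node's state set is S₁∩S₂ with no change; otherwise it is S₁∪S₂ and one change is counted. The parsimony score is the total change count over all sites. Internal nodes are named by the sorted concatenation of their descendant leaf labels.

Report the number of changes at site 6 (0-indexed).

2

site 0, node CP: C={G} ∪ P={C} → {C,G} (+1)
site 0, node IX: I={C} ∪ X={T} → {C,T} (+1)
site 0, node FIX: F={T} ∩ IX={C,T} → {T} (+0)
site 0, node CFIPX: CP={C,G} ∪ FIX={T} → {C,G,T} (+1)
site 1, node CP: C={T} ∪ P={C} → {C,T} (+1)
site 1, node IX: I={G} ∪ X={T} → {G,T} (+1)
site 1, node FIX: F={T} ∩ IX={G,T} → {T} (+0)
site 1, node CFIPX: CP={C,T} ∩ FIX={T} → {T} (+0)
site 2, node CP: C={C} ∪ P={G} → {C,G} (+1)
site 2, node IX: I={A} ∪ X={G} → {A,G} (+1)
site 2, node FIX: F={T} ∪ IX={A,G} → {A,G,T} (+1)
site 2, node CFIPX: CP={C,G} ∩ FIX={A,G,T} → {G} (+0)
site 3, node CP: C={C} ∩ P={C} → {C} (+0)
site 3, node IX: I={C} ∪ X={T} → {C,T} (+1)
site 3, node FIX: F={C} ∩ IX={C,T} → {C} (+0)
site 3, node CFIPX: CP={C} ∩ FIX={C} → {C} (+0)
site 4, node CP: C={G} ∪ P={C} → {C,G} (+1)
site 4, node IX: I={G} ∪ X={C} → {C,G} (+1)
site 4, node FIX: F={T} ∪ IX={C,G} → {C,G,T} (+1)
site 4, node CFIPX: CP={C,G} ∩ FIX={C,G,T} → {C,G} (+0)
site 5, node CP: C={C} ∪ P={G} → {C,G} (+1)
site 5, node IX: I={C} ∪ X={T} → {C,T} (+1)
site 5, node FIX: F={G} ∪ IX={C,T} → {C,G,T} (+1)
site 5, node CFIPX: CP={C,G} ∩ FIX={C,G,T} → {C,G} (+0)
site 6, node CP: C={G} ∪ P={A} → {A,G} (+1)
site 6, node IX: I={T} ∩ X={T} → {T} (+0)
site 6, node FIX: F={T} ∩ IX={T} → {T} (+0)
site 6, node CFIPX: CP={A,G} ∪ FIX={T} → {A,G,T} (+1)
per-site changes: [3, 2, 3, 1, 3, 3, 2]; total = 17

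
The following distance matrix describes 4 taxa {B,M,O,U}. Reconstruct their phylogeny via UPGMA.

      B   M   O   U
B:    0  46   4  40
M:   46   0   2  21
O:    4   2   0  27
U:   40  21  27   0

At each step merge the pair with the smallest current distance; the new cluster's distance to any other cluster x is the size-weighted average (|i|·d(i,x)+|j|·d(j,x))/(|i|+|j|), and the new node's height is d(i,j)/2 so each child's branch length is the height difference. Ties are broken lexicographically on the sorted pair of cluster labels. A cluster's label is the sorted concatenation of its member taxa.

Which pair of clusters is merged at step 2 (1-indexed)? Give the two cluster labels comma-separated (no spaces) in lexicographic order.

MO,U

step 1: merge (M,O) at d=2; branch lengths M→1, O→1; new cluster MO
  updated: d(B,MO)=25, d(MO,U)=24
step 2: merge (MO,U) at d=24; branch lengths MO→11, U→12; new cluster MOU
  updated: d(B,MOU)=30
step 3: merge (B,MOU) at d=30; branch lengths B→15, MOU→3; new cluster BMOU
final tree: (B:15,((M:1,O:1):11,U:12):3)
total length: 43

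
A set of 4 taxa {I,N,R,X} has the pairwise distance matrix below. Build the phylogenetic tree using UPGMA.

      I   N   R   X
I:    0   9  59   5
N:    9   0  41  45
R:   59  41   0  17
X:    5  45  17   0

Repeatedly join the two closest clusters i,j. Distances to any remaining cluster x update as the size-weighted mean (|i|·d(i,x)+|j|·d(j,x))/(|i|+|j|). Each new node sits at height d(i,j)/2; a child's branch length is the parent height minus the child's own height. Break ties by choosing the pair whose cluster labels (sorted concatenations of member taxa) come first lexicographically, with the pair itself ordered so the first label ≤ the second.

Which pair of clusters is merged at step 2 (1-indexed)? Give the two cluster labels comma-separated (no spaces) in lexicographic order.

IX,N

step 1: merge (I,X) at d=5; branch lengths I→5/2, X→5/2; new cluster IX
  updated: d(IX,N)=27, d(IX,R)=38
step 2: merge (IX,N) at d=27; branch lengths IX→11, N→27/2; new cluster INX
  updated: d(INX,R)=39
step 3: merge (INX,R) at d=39; branch lengths INX→6, R→39/2; new cluster INRX
final tree: (((I:5/2,X:5/2):11,N:27/2):6,R:39/2)
total length: 55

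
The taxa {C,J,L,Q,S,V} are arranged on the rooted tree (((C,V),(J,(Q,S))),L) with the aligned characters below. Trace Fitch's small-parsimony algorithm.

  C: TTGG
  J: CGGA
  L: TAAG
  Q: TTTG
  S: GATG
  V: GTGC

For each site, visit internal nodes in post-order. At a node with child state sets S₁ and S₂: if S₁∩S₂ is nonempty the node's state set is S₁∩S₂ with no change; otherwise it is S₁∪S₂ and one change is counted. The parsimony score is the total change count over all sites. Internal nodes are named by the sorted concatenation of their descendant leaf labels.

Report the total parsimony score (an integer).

10

site 0, node CV: C={T} ∪ V={G} → {G,T} (+1)
site 0, node QS: Q={T} ∪ S={G} → {G,T} (+1)
site 0, node JQS: J={C} ∪ QS={G,T} → {C,G,T} (+1)
site 0, node CJQSV: CV={G,T} ∩ JQS={C,G,T} → {G,T} (+0)
site 0, node CJLQSV: CJQSV={G,T} ∩ L={T} → {T} (+0)
site 1, node CV: C={T} ∩ V={T} → {T} (+0)
site 1, node QS: Q={T} ∪ S={A} → {A,T} (+1)
site 1, node JQS: J={G} ∪ QS={A,T} → {A,G,T} (+1)
site 1, node CJQSV: CV={T} ∩ JQS={A,G,T} → {T} (+0)
site 1, node CJLQSV: CJQSV={T} ∪ L={A} → {A,T} (+1)
site 2, node CV: C={G} ∩ V={G} → {G} (+0)
site 2, node QS: Q={T} ∩ S={T} → {T} (+0)
site 2, node JQS: J={G} ∪ QS={T} → {G,T} (+1)
site 2, node CJQSV: CV={G} ∩ JQS={G,T} → {G} (+0)
site 2, node CJLQSV: CJQSV={G} ∪ L={A} → {A,G} (+1)
site 3, node CV: C={G} ∪ V={C} → {C,G} (+1)
site 3, node QS: Q={G} ∩ S={G} → {G} (+0)
site 3, node JQS: J={A} ∪ QS={G} → {A,G} (+1)
site 3, node CJQSV: CV={C,G} ∩ JQS={A,G} → {G} (+0)
site 3, node CJLQSV: CJQSV={G} ∩ L={G} → {G} (+0)
per-site changes: [3, 3, 2, 2]; total = 10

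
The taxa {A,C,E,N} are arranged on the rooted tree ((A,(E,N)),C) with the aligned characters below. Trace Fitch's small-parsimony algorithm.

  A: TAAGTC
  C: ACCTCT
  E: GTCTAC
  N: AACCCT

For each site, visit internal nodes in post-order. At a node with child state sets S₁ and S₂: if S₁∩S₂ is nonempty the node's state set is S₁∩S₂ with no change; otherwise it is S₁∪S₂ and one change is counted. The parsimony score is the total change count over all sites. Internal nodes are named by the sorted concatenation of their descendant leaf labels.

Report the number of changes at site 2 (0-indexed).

EN@0: {G} ∪ {A} = {A,G} (union, +1)
AEN@0: {T} ∪ {A,G} = {A,G,T} (union, +1)
ACEN@0: {A,G,T} ∩ {A} = {A} (intersection, +0)
EN@1: {T} ∪ {A} = {A,T} (union, +1)
AEN@1: {A} ∩ {A,T} = {A} (intersection, +0)
ACEN@1: {A} ∪ {C} = {A,C} (union, +1)
EN@2: {C} ∩ {C} = {C} (intersection, +0)
AEN@2: {A} ∪ {C} = {A,C} (union, +1)
ACEN@2: {A,C} ∩ {C} = {C} (intersection, +0)
EN@3: {T} ∪ {C} = {C,T} (union, +1)
AEN@3: {G} ∪ {C,T} = {C,G,T} (union, +1)
ACEN@3: {C,G,T} ∩ {T} = {T} (intersection, +0)
EN@4: {A} ∪ {C} = {A,C} (union, +1)
AEN@4: {T} ∪ {A,C} = {A,C,T} (union, +1)
ACEN@4: {A,C,T} ∩ {C} = {C} (intersection, +0)
EN@5: {C} ∪ {T} = {C,T} (union, +1)
AEN@5: {C} ∩ {C,T} = {C} (intersection, +0)
ACEN@5: {C} ∪ {T} = {C,T} (union, +1)
per-site changes: [2, 2, 1, 2, 2, 2]; total = 11

1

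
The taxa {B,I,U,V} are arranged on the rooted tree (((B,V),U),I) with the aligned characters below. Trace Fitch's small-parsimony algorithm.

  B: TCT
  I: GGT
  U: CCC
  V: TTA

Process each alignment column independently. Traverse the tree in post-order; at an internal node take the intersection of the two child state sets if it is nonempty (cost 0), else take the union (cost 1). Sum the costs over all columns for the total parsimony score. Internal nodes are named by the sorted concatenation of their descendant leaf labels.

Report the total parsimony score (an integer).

[col 0] BV: children B:{T}, V:{T} ∩→ {T}; cost 0
[col 0] BUV: children BV:{T}, U:{C} ∪→ {C,T}; cost 1
[col 0] BIUV: children BUV:{C,T}, I:{G} ∪→ {C,G,T}; cost 1
[col 1] BV: children B:{C}, V:{T} ∪→ {C,T}; cost 1
[col 1] BUV: children BV:{C,T}, U:{C} ∩→ {C}; cost 0
[col 1] BIUV: children BUV:{C}, I:{G} ∪→ {C,G}; cost 1
[col 2] BV: children B:{T}, V:{A} ∪→ {A,T}; cost 1
[col 2] BUV: children BV:{A,T}, U:{C} ∪→ {A,C,T}; cost 1
[col 2] BIUV: children BUV:{A,C,T}, I:{T} ∩→ {T}; cost 0
per-site changes: [2, 2, 2]; total = 6

6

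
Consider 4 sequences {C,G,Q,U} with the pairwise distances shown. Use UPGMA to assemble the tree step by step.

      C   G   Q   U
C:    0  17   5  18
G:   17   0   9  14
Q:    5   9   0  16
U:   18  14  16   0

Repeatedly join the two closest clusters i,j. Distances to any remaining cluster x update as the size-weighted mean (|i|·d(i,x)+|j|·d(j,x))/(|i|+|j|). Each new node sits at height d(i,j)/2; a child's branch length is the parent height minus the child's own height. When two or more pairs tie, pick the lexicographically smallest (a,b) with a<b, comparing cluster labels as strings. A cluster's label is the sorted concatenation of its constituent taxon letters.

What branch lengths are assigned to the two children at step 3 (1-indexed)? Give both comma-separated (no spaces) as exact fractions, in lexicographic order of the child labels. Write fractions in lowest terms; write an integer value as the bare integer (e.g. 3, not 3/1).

1. join C+Q (d=5) ⇒ CQ; edges |C|=5/2, |Q|=5/2
  updated: d(CQ,G)=13, d(CQ,U)=17
2. join CQ+G (d=13) ⇒ CGQ; edges |CQ|=4, |G|=13/2
  updated: d(CGQ,U)=16
3. join CGQ+U (d=16) ⇒ CGQU; edges |CGQ|=3/2, |U|=8
final tree: (((C:5/2,Q:5/2):4,G:13/2):3/2,U:8)
total length: 25

3/2,8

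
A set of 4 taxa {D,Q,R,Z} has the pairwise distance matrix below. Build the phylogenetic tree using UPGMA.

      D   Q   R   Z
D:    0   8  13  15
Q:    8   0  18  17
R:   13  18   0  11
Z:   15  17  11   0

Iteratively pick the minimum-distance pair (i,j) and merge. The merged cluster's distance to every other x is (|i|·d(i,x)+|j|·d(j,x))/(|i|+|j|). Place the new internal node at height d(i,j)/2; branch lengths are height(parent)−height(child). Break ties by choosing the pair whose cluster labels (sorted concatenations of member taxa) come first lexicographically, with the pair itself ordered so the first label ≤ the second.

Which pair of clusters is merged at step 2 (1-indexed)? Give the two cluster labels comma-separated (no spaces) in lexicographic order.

iteration 1: select D,Q (d=8); attach at lengths (4, 4); label the merged cluster DQ
  updated: d(DQ,R)=31/2, d(DQ,Z)=16
iteration 2: select R,Z (d=11); attach at lengths (11/2, 11/2); label the merged cluster RZ
  updated: d(DQ,RZ)=63/4
iteration 3: select DQ,RZ (d=63/4); attach at lengths (31/8, 19/8); label the merged cluster DQRZ
final tree: ((D:4,Q:4):31/8,(R:11/2,Z:11/2):19/8)
total length: 101/4

R,Z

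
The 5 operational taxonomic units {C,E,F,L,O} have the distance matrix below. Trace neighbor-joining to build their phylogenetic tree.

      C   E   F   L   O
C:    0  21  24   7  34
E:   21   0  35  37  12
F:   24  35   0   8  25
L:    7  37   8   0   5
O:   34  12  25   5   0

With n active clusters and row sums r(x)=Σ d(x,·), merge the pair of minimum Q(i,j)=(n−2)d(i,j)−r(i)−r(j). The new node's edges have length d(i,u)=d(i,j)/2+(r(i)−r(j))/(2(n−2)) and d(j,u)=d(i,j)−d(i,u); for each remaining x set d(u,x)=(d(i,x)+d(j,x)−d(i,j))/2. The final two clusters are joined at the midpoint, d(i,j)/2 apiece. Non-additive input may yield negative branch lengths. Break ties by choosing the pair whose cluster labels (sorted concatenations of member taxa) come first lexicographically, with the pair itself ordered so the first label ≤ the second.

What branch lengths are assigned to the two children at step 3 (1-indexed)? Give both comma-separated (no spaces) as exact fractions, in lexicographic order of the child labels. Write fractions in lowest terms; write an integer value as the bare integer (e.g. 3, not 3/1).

step 1: merge (E,O) at d=12, Q=-145; branch lengths E→65/6, O→7/6; new cluster EO
  updated: d(C,EO)=43/2, d(EO,F)=24, d(EO,L)=15
step 2: merge (C,EO) at d=43/2, Q=-70; branch lengths C→35/4, EO→51/4; new cluster CEO
  updated: d(CEO,F)=53/4, d(CEO,L)=1/4
step 3: merge (CEO,F) at d=53/4, Q=-43/2; branch lengths CEO→11/4, F→21/2; new cluster CEFO
  updated: d(CEFO,L)=-5/2
step 4: merge (CEFO,L) at d=-5/2; branch lengths CEFO→-5/4, L→-5/4; new cluster CEFLO
final tree: (((C:35/4,(E:65/6,O:7/6):51/4):11/4,F:21/2):-5/4,L:-5/4)
total length: 177/4

11/4,21/2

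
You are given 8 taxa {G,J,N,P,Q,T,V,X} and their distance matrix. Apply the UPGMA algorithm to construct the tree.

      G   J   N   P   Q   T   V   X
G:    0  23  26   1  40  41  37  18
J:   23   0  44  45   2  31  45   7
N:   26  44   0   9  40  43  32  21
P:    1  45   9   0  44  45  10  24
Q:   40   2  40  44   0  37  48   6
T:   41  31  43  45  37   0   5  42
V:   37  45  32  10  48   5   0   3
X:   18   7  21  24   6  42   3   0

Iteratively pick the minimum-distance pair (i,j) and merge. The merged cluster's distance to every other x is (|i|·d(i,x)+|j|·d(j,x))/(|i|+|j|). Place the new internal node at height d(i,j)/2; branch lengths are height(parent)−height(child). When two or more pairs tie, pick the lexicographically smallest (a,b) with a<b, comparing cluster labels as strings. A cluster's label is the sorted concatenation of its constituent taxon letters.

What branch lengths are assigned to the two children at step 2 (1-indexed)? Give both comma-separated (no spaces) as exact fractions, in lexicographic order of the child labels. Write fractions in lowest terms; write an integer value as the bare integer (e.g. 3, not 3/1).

1,1

step 1: merge (G,P) at d=1; branch lengths G→1/2, P→1/2; new cluster GP
  updated: d(GP,J)=34, d(GP,N)=35/2, d(GP,Q)=42, d(GP,T)=43, d(GP,V)=47/2, d(GP,X)=21
step 2: merge (J,Q) at d=2; branch lengths J→1, Q→1; new cluster JQ
  updated: d(GP,JQ)=38, d(JQ,N)=42, d(JQ,T)=34, d(JQ,V)=93/2, d(JQ,X)=13/2
step 3: merge (V,X) at d=3; branch lengths V→3/2, X→3/2; new cluster VX
  updated: d(GP,VX)=89/4, d(JQ,VX)=53/2, d(N,VX)=53/2, d(T,VX)=47/2
step 4: merge (GP,N) at d=35/2; branch lengths GP→33/4, N→35/4; new cluster GNP
  updated: d(GNP,JQ)=118/3, d(GNP,T)=43, d(GNP,VX)=71/3
step 5: merge (T,VX) at d=47/2; branch lengths T→47/4, VX→41/4; new cluster TVX
  updated: d(GNP,TVX)=271/9, d(JQ,TVX)=29
step 6: merge (JQ,TVX) at d=29; branch lengths JQ→27/2, TVX→11/4; new cluster JQTVX
  updated: d(GNP,JQTVX)=169/5
step 7: merge (GNP,JQTVX) at d=169/5; branch lengths GNP→163/20, JQTVX→12/5; new cluster GJNPQTVX
final tree: (((G:1/2,P:1/2):33/4,N:35/4):163/20,((J:1,Q:1):27/2,(T:47/4,(V:3/2,X:3/2):41/4):11/4):12/5)
total length: 359/5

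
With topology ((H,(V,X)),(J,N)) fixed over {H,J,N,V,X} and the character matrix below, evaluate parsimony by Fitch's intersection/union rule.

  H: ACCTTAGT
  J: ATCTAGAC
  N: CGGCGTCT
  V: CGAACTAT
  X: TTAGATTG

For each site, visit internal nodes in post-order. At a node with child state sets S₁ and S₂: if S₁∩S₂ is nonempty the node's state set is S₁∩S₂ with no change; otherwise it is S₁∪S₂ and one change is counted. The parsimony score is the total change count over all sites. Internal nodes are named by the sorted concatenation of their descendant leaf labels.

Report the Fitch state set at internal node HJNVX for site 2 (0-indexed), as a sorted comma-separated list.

VX@0: {C} ∪ {T} = {C,T} (union, +1)
HVX@0: {A} ∪ {C,T} = {A,C,T} (union, +1)
JN@0: {A} ∪ {C} = {A,C} (union, +1)
HJNVX@0: {A,C,T} ∩ {A,C} = {A,C} (intersection, +0)
VX@1: {G} ∪ {T} = {G,T} (union, +1)
HVX@1: {C} ∪ {G,T} = {C,G,T} (union, +1)
JN@1: {T} ∪ {G} = {G,T} (union, +1)
HJNVX@1: {C,G,T} ∩ {G,T} = {G,T} (intersection, +0)
VX@2: {A} ∩ {A} = {A} (intersection, +0)
HVX@2: {C} ∪ {A} = {A,C} (union, +1)
JN@2: {C} ∪ {G} = {C,G} (union, +1)
HJNVX@2: {A,C} ∩ {C,G} = {C} (intersection, +0)
VX@3: {A} ∪ {G} = {A,G} (union, +1)
HVX@3: {T} ∪ {A,G} = {A,G,T} (union, +1)
JN@3: {T} ∪ {C} = {C,T} (union, +1)
HJNVX@3: {A,G,T} ∩ {C,T} = {T} (intersection, +0)
VX@4: {C} ∪ {A} = {A,C} (union, +1)
HVX@4: {T} ∪ {A,C} = {A,C,T} (union, +1)
JN@4: {A} ∪ {G} = {A,G} (union, +1)
HJNVX@4: {A,C,T} ∩ {A,G} = {A} (intersection, +0)
VX@5: {T} ∩ {T} = {T} (intersection, +0)
HVX@5: {A} ∪ {T} = {A,T} (union, +1)
JN@5: {G} ∪ {T} = {G,T} (union, +1)
HJNVX@5: {A,T} ∩ {G,T} = {T} (intersection, +0)
VX@6: {A} ∪ {T} = {A,T} (union, +1)
HVX@6: {G} ∪ {A,T} = {A,G,T} (union, +1)
JN@6: {A} ∪ {C} = {A,C} (union, +1)
HJNVX@6: {A,G,T} ∩ {A,C} = {A} (intersection, +0)
VX@7: {T} ∪ {G} = {G,T} (union, +1)
HVX@7: {T} ∩ {G,T} = {T} (intersection, +0)
JN@7: {C} ∪ {T} = {C,T} (union, +1)
HJNVX@7: {T} ∩ {C,T} = {T} (intersection, +0)
per-site changes: [3, 3, 2, 3, 3, 2, 3, 2]; total = 21

C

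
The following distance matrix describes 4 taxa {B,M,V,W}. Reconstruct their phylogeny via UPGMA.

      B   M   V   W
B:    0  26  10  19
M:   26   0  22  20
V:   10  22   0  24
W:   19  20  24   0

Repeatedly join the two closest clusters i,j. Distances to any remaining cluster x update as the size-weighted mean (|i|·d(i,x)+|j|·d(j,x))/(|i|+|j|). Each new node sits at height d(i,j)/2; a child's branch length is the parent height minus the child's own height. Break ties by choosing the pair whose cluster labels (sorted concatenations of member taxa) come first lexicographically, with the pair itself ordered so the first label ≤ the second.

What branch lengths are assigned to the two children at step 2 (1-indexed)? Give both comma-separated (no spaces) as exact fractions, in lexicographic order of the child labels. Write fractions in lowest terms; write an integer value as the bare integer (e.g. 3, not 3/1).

10,10

step 1: merge (B,V) at d=10; branch lengths B→5, V→5; new cluster BV
  updated: d(BV,M)=24, d(BV,W)=43/2
step 2: merge (M,W) at d=20; branch lengths M→10, W→10; new cluster MW
  updated: d(BV,MW)=91/4
step 3: merge (BV,MW) at d=91/4; branch lengths BV→51/8, MW→11/8; new cluster BMVW
final tree: ((B:5,V:5):51/8,(M:10,W:10):11/8)
total length: 151/4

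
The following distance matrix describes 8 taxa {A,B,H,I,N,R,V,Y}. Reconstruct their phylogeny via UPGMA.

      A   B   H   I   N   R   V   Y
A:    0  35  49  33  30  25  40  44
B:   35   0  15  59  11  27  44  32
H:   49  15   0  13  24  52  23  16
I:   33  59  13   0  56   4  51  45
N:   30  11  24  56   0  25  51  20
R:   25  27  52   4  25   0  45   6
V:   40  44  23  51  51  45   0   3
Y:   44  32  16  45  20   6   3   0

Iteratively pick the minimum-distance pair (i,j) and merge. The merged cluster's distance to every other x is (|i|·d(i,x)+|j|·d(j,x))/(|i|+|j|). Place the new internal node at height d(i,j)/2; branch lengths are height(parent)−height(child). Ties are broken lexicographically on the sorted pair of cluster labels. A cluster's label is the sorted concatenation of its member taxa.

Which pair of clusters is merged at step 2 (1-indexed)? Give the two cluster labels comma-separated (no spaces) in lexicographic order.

I,R

step 1: merge (V,Y) at d=3; branch lengths V→3/2, Y→3/2; new cluster VY
  updated: d(A,VY)=42, d(B,VY)=38, d(H,VY)=39/2, d(I,VY)=48, d(N,VY)=71/2, d(R,VY)=51/2
step 2: merge (I,R) at d=4; branch lengths I→2, R→2; new cluster IR
  updated: d(A,IR)=29, d(B,IR)=43, d(H,IR)=65/2, d(IR,N)=81/2, d(IR,VY)=147/4
step 3: merge (B,N) at d=11; branch lengths B→11/2, N→11/2; new cluster BN
  updated: d(A,BN)=65/2, d(BN,H)=39/2, d(BN,IR)=167/4, d(BN,VY)=147/4
step 4: merge (BN,H) at d=39/2; branch lengths BN→17/4, H→39/4; new cluster BHN
  updated: d(A,BHN)=38, d(BHN,IR)=116/3, d(BHN,VY)=31
step 5: merge (A,IR) at d=29; branch lengths A→29/2, IR→25/2; new cluster AIR
  updated: d(AIR,BHN)=346/9, d(AIR,VY)=77/2
step 6: merge (BHN,VY) at d=31; branch lengths BHN→23/4, VY→14; new cluster BHNVY
  updated: d(AIR,BHNVY)=577/15
step 7: merge (AIR,BHNVY) at d=577/15; branch lengths AIR→71/15, BHNVY→56/15; new cluster ABHINRVY
final tree: ((A:29/2,(I:2,R:2):25/2):71/15,(((B:11/2,N:11/2):17/4,H:39/4):23/4,(V:3/2,Y:3/2):14):56/15)
total length: 5233/60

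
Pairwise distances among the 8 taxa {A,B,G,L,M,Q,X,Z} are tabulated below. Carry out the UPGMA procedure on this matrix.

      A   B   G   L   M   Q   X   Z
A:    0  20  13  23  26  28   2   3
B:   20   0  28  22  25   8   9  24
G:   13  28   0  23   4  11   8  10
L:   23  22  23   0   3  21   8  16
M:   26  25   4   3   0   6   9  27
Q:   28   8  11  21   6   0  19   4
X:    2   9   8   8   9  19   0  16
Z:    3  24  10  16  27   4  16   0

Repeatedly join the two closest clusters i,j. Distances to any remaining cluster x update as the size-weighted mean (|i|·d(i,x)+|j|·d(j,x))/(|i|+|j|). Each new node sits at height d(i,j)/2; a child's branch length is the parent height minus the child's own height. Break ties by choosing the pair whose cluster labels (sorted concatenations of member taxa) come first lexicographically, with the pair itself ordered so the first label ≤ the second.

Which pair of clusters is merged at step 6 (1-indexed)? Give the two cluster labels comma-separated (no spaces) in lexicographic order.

AGQXZ,LM

step 1: merge (A,X) at d=2; branch lengths A→1, X→1; new cluster AX
  updated: d(AX,B)=29/2, d(AX,G)=21/2, d(AX,L)=31/2, d(AX,M)=35/2, d(AX,Q)=47/2, d(AX,Z)=19/2
step 2: merge (L,M) at d=3; branch lengths L→3/2, M→3/2; new cluster LM
  updated: d(AX,LM)=33/2, d(B,LM)=47/2, d(G,LM)=27/2, d(LM,Q)=27/2, d(LM,Z)=43/2
step 3: merge (Q,Z) at d=4; branch lengths Q→2, Z→2; new cluster QZ
  updated: d(AX,QZ)=33/2, d(B,QZ)=16, d(G,QZ)=21/2, d(LM,QZ)=35/2
step 4: merge (AX,G) at d=21/2; branch lengths AX→17/4, G→21/4; new cluster AGX
  updated: d(AGX,B)=19, d(AGX,LM)=31/2, d(AGX,QZ)=29/2
step 5: merge (AGX,QZ) at d=29/2; branch lengths AGX→2, QZ→21/4; new cluster AGQXZ
  updated: d(AGQXZ,B)=89/5, d(AGQXZ,LM)=163/10
step 6: merge (AGQXZ,LM) at d=163/10; branch lengths AGQXZ→9/10, LM→133/20; new cluster AGLMQXZ
  updated: d(AGLMQXZ,B)=136/7
step 7: merge (AGLMQXZ,B) at d=136/7; branch lengths AGLMQXZ→219/140, B→68/7; new cluster ABGLMQXZ
final tree: (((((A:1,X:1):17/4,G:21/4):2,(Q:2,Z:2):21/4):9/10,(L:3/2,M:3/2):133/20):219/140,B:68/7)
total length: 6241/140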